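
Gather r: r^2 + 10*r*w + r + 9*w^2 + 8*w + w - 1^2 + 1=r^2 + r*(10*w + 1) + 9*w^2 + 9*w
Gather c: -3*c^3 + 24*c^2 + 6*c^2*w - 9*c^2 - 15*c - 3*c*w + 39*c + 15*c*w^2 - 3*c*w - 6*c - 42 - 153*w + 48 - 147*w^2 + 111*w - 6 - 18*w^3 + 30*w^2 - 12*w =-3*c^3 + c^2*(6*w + 15) + c*(15*w^2 - 6*w + 18) - 18*w^3 - 117*w^2 - 54*w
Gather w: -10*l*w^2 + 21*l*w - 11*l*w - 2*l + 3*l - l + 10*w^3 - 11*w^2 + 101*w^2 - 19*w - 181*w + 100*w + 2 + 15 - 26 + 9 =10*w^3 + w^2*(90 - 10*l) + w*(10*l - 100)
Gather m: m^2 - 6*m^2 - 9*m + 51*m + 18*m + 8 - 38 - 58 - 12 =-5*m^2 + 60*m - 100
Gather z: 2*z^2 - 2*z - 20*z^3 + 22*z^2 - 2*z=-20*z^3 + 24*z^2 - 4*z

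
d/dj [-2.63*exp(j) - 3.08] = -2.63*exp(j)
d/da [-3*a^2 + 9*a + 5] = 9 - 6*a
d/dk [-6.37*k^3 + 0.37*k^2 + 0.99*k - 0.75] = -19.11*k^2 + 0.74*k + 0.99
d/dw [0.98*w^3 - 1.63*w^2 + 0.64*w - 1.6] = 2.94*w^2 - 3.26*w + 0.64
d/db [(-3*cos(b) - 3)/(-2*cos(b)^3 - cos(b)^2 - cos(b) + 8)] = 3*(5*cos(b) + 7*cos(2*b)/2 + cos(3*b) + 25/2)*sin(b)/(2*cos(b)^3 + cos(b)^2 + cos(b) - 8)^2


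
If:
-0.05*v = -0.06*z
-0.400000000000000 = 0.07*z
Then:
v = -6.86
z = -5.71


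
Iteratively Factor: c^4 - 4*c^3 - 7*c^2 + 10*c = (c + 2)*(c^3 - 6*c^2 + 5*c) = (c - 5)*(c + 2)*(c^2 - c) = c*(c - 5)*(c + 2)*(c - 1)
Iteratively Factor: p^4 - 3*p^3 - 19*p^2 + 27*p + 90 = (p - 3)*(p^3 - 19*p - 30) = (p - 3)*(p + 2)*(p^2 - 2*p - 15) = (p - 5)*(p - 3)*(p + 2)*(p + 3)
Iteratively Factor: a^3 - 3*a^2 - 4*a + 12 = (a - 2)*(a^2 - a - 6) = (a - 3)*(a - 2)*(a + 2)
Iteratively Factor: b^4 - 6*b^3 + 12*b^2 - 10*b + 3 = (b - 1)*(b^3 - 5*b^2 + 7*b - 3) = (b - 1)^2*(b^2 - 4*b + 3) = (b - 3)*(b - 1)^2*(b - 1)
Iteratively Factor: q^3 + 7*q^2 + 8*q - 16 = (q + 4)*(q^2 + 3*q - 4) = (q + 4)^2*(q - 1)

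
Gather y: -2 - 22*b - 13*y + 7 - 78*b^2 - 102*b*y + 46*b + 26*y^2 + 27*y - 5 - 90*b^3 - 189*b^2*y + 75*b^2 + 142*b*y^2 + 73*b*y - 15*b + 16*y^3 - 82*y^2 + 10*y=-90*b^3 - 3*b^2 + 9*b + 16*y^3 + y^2*(142*b - 56) + y*(-189*b^2 - 29*b + 24)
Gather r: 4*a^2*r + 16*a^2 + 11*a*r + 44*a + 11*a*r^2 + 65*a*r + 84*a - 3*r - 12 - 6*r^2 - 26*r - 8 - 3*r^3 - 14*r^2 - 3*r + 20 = 16*a^2 + 128*a - 3*r^3 + r^2*(11*a - 20) + r*(4*a^2 + 76*a - 32)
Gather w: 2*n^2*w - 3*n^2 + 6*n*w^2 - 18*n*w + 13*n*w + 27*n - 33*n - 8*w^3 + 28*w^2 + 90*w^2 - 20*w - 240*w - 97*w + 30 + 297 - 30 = -3*n^2 - 6*n - 8*w^3 + w^2*(6*n + 118) + w*(2*n^2 - 5*n - 357) + 297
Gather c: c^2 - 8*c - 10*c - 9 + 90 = c^2 - 18*c + 81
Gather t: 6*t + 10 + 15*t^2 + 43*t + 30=15*t^2 + 49*t + 40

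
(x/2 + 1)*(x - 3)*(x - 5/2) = x^3/2 - 7*x^2/4 - 7*x/4 + 15/2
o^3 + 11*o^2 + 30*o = o*(o + 5)*(o + 6)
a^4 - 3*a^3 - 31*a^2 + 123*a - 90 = (a - 5)*(a - 3)*(a - 1)*(a + 6)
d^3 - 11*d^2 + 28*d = d*(d - 7)*(d - 4)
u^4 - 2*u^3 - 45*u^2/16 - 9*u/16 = u*(u - 3)*(u + 1/4)*(u + 3/4)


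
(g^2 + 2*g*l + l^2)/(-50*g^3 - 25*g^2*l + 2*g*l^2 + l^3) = (-g^2 - 2*g*l - l^2)/(50*g^3 + 25*g^2*l - 2*g*l^2 - l^3)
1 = 1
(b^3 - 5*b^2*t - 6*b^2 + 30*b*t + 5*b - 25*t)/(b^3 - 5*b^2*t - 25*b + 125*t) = (b - 1)/(b + 5)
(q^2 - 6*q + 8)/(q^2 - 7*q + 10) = (q - 4)/(q - 5)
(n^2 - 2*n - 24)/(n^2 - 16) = (n - 6)/(n - 4)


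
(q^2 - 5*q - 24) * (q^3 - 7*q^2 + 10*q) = q^5 - 12*q^4 + 21*q^3 + 118*q^2 - 240*q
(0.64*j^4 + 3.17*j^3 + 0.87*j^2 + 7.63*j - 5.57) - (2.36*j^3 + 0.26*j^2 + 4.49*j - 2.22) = 0.64*j^4 + 0.81*j^3 + 0.61*j^2 + 3.14*j - 3.35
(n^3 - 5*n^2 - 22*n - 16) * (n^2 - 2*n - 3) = n^5 - 7*n^4 - 15*n^3 + 43*n^2 + 98*n + 48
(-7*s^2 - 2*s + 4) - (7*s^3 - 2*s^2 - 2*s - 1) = -7*s^3 - 5*s^2 + 5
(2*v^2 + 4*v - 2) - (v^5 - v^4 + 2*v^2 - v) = -v^5 + v^4 + 5*v - 2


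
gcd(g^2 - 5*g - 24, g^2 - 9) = g + 3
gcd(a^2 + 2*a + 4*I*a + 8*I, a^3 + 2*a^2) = a + 2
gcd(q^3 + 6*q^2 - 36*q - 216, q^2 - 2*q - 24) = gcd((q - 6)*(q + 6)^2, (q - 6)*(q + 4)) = q - 6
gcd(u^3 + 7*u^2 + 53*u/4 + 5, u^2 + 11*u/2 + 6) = u + 4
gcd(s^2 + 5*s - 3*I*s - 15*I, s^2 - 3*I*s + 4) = 1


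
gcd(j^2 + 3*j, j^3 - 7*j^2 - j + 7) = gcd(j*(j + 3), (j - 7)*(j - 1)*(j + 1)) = 1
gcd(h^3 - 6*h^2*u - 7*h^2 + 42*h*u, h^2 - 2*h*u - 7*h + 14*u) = h - 7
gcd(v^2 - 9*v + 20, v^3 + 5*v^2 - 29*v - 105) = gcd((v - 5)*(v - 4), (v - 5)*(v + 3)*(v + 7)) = v - 5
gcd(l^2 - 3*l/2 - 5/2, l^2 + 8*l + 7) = l + 1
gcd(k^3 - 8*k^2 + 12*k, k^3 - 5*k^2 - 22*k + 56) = k - 2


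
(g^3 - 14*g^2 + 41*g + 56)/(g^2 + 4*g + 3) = (g^2 - 15*g + 56)/(g + 3)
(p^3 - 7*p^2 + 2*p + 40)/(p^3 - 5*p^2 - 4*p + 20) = (p - 4)/(p - 2)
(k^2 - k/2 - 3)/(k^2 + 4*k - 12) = (k + 3/2)/(k + 6)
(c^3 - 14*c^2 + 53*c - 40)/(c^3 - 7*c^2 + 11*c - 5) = (c - 8)/(c - 1)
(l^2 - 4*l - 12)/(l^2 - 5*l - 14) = (l - 6)/(l - 7)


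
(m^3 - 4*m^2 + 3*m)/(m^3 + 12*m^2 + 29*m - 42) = m*(m - 3)/(m^2 + 13*m + 42)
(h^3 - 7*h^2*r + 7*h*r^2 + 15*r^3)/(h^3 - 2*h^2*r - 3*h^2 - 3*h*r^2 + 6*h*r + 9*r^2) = (h - 5*r)/(h - 3)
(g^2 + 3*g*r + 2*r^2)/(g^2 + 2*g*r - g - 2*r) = (g + r)/(g - 1)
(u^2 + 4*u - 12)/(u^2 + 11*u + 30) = (u - 2)/(u + 5)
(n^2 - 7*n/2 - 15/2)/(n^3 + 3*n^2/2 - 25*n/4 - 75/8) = 4*(n - 5)/(4*n^2 - 25)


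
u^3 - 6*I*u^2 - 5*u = u*(u - 5*I)*(u - I)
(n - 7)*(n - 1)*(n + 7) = n^3 - n^2 - 49*n + 49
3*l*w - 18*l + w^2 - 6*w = (3*l + w)*(w - 6)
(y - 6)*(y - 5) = y^2 - 11*y + 30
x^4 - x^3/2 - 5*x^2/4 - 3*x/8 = x*(x - 3/2)*(x + 1/2)^2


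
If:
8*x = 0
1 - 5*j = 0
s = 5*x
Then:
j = 1/5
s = 0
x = 0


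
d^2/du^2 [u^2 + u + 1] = 2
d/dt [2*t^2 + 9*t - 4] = 4*t + 9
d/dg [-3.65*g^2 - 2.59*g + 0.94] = -7.3*g - 2.59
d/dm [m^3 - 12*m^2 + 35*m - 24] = 3*m^2 - 24*m + 35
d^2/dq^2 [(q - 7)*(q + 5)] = 2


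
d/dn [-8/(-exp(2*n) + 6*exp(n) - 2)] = 16*(3 - exp(n))*exp(n)/(exp(2*n) - 6*exp(n) + 2)^2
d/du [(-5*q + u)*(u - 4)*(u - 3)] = -10*q*u + 35*q + 3*u^2 - 14*u + 12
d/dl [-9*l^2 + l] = 1 - 18*l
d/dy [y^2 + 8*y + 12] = 2*y + 8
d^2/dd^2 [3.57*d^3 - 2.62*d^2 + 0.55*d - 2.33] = 21.42*d - 5.24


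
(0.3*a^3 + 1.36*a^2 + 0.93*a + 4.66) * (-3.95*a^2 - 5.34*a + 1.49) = -1.185*a^5 - 6.974*a^4 - 10.4889*a^3 - 21.3468*a^2 - 23.4987*a + 6.9434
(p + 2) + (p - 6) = 2*p - 4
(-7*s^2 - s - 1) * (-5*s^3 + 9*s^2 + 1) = 35*s^5 - 58*s^4 - 4*s^3 - 16*s^2 - s - 1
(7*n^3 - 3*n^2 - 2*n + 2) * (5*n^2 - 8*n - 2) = 35*n^5 - 71*n^4 + 32*n^2 - 12*n - 4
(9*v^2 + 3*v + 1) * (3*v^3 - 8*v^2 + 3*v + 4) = 27*v^5 - 63*v^4 + 6*v^3 + 37*v^2 + 15*v + 4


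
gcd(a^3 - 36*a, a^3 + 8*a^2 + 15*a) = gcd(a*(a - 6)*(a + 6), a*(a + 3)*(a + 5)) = a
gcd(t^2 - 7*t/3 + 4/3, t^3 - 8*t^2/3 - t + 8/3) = t - 1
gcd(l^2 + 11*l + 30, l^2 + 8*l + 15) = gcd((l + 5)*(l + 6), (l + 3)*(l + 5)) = l + 5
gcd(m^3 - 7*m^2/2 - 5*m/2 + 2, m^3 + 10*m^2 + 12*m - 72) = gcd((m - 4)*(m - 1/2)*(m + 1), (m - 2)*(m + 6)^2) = 1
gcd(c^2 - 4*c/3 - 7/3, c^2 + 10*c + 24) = 1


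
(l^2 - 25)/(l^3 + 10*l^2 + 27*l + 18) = (l^2 - 25)/(l^3 + 10*l^2 + 27*l + 18)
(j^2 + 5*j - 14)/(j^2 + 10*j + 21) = (j - 2)/(j + 3)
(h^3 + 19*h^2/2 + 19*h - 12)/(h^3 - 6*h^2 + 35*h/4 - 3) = 2*(h^2 + 10*h + 24)/(2*h^2 - 11*h + 12)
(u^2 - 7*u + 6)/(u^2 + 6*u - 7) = (u - 6)/(u + 7)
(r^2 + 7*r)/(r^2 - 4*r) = (r + 7)/(r - 4)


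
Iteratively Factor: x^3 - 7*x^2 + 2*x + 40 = (x + 2)*(x^2 - 9*x + 20) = (x - 4)*(x + 2)*(x - 5)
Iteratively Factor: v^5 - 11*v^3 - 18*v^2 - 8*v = (v)*(v^4 - 11*v^2 - 18*v - 8) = v*(v + 1)*(v^3 - v^2 - 10*v - 8) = v*(v + 1)*(v + 2)*(v^2 - 3*v - 4) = v*(v + 1)^2*(v + 2)*(v - 4)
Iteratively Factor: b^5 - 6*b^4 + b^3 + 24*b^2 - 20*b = (b + 2)*(b^4 - 8*b^3 + 17*b^2 - 10*b) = (b - 5)*(b + 2)*(b^3 - 3*b^2 + 2*b) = b*(b - 5)*(b + 2)*(b^2 - 3*b + 2) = b*(b - 5)*(b - 1)*(b + 2)*(b - 2)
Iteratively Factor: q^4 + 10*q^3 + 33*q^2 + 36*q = (q)*(q^3 + 10*q^2 + 33*q + 36) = q*(q + 3)*(q^2 + 7*q + 12) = q*(q + 3)*(q + 4)*(q + 3)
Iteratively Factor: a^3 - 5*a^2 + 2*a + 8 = (a + 1)*(a^2 - 6*a + 8) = (a - 4)*(a + 1)*(a - 2)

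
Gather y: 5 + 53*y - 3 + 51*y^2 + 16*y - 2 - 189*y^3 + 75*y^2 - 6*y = -189*y^3 + 126*y^2 + 63*y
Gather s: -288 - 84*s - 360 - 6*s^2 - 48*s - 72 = -6*s^2 - 132*s - 720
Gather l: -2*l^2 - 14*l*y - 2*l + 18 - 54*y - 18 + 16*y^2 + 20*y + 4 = -2*l^2 + l*(-14*y - 2) + 16*y^2 - 34*y + 4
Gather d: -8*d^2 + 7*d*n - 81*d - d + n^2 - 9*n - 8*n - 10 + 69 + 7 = -8*d^2 + d*(7*n - 82) + n^2 - 17*n + 66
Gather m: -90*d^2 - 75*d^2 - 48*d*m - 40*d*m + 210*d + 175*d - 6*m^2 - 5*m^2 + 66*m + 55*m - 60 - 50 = -165*d^2 + 385*d - 11*m^2 + m*(121 - 88*d) - 110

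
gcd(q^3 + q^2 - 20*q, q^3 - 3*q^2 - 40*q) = q^2 + 5*q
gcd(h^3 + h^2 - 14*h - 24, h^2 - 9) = h + 3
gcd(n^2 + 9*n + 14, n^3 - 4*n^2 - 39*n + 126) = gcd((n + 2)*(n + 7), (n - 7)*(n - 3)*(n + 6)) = 1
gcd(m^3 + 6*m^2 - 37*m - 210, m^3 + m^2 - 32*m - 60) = m^2 - m - 30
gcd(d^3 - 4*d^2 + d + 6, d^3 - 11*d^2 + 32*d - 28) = d - 2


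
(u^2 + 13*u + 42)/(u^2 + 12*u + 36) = (u + 7)/(u + 6)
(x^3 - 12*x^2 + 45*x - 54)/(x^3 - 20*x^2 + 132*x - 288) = (x^2 - 6*x + 9)/(x^2 - 14*x + 48)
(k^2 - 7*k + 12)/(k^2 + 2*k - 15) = (k - 4)/(k + 5)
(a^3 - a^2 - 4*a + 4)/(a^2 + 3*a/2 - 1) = 2*(a^2 - 3*a + 2)/(2*a - 1)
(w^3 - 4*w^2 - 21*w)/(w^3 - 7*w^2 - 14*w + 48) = w*(w - 7)/(w^2 - 10*w + 16)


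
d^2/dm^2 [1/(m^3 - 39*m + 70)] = 6*(-m*(m^3 - 39*m + 70) + 3*(m^2 - 13)^2)/(m^3 - 39*m + 70)^3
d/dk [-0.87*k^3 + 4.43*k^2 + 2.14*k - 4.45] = -2.61*k^2 + 8.86*k + 2.14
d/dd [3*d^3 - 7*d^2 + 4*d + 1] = 9*d^2 - 14*d + 4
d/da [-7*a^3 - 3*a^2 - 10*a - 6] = -21*a^2 - 6*a - 10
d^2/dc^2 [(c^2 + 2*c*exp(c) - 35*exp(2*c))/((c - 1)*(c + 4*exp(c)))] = 2*((c - 1)^2*(c + 4*exp(c))^2*(c*exp(c) - 70*exp(2*c) + 2*exp(c) + 1) + 2*(c - 1)^2*(c + 4*exp(c))*(-(4*exp(c) + 1)*(c*exp(c) + c - 35*exp(2*c) + exp(c)) + (-c^2 - 2*c*exp(c) + 35*exp(2*c))*exp(c)) + (c - 1)^2*(4*exp(c) + 1)^2*(c^2 + 2*c*exp(c) - 35*exp(2*c)) + 2*(c - 1)*(c + 4*exp(c))^2*(-c*exp(c) - c + 35*exp(2*c) - exp(c)) + (c - 1)*(c + 4*exp(c))*(4*exp(c) + 1)*(c^2 + 2*c*exp(c) - 35*exp(2*c)) + (c + 4*exp(c))^2*(c^2 + 2*c*exp(c) - 35*exp(2*c)))/((c - 1)^3*(c + 4*exp(c))^3)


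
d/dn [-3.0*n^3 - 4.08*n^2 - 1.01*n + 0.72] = -9.0*n^2 - 8.16*n - 1.01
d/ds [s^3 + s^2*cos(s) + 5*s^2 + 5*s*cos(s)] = -s^2*sin(s) + 3*s^2 - 5*s*sin(s) + 2*s*cos(s) + 10*s + 5*cos(s)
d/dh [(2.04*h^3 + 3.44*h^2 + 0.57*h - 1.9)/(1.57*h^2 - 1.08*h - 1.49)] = (3.2028*h^4 - 4.4064*h^3 - 13.7289*h^2 - 4.2852*h - 2.9013)/(2.4649*h^4 - 3.3912*h^3 - 3.5122*h^2 + 3.2184*h + 2.2201)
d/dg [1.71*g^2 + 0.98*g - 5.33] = 3.42*g + 0.98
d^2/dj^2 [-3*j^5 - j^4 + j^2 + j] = -60*j^3 - 12*j^2 + 2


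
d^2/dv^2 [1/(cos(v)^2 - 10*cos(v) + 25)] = 2*(-5*cos(v) - cos(2*v) + 2)/(cos(v) - 5)^4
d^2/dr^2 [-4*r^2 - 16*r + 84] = -8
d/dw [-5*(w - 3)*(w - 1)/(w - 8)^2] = 10*(6*w - 13)/(w^3 - 24*w^2 + 192*w - 512)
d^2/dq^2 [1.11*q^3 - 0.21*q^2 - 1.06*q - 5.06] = 6.66*q - 0.42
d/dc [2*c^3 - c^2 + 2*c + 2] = 6*c^2 - 2*c + 2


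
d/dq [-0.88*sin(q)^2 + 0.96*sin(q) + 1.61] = (0.96 - 1.76*sin(q))*cos(q)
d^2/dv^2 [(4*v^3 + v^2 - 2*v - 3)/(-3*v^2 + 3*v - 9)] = 6*(v^3 + 6*v^2 - 15*v - 1)/(v^6 - 3*v^5 + 12*v^4 - 19*v^3 + 36*v^2 - 27*v + 27)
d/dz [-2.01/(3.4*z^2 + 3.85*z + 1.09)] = (13.668*z + 7.7385)/(3.4*z^2 + 3.85*z + 1.09)^2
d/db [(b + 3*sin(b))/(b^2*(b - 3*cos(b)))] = (3*sqrt(2)*b^2*cos(b + pi/4) - 2*b^2 - 9*b*sin(b) + 3*b*cos(b) - 9*b + 9*sin(2*b))/(b^3*(b - 3*cos(b))^2)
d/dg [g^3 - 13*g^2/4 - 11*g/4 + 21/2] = 3*g^2 - 13*g/2 - 11/4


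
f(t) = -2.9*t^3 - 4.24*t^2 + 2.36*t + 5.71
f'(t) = -8.7*t^2 - 8.48*t + 2.36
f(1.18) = -2.17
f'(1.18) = -19.76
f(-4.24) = 140.53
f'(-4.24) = -118.09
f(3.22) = -127.47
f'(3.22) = -115.15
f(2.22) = -41.68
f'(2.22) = -59.34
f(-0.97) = 2.08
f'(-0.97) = 2.40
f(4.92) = -430.69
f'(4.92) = -249.96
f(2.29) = -45.95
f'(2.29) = -62.68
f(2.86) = -90.06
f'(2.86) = -93.06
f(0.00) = 5.71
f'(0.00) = 2.36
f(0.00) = 5.71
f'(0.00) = 2.36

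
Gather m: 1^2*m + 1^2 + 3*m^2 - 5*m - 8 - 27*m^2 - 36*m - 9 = -24*m^2 - 40*m - 16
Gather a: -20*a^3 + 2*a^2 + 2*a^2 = -20*a^3 + 4*a^2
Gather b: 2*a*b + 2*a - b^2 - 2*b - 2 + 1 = 2*a - b^2 + b*(2*a - 2) - 1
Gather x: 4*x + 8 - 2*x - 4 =2*x + 4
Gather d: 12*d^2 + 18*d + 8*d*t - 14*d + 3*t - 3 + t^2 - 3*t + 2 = 12*d^2 + d*(8*t + 4) + t^2 - 1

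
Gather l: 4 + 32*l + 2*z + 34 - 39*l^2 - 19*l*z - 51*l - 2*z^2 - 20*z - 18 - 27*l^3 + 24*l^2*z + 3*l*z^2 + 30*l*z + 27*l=-27*l^3 + l^2*(24*z - 39) + l*(3*z^2 + 11*z + 8) - 2*z^2 - 18*z + 20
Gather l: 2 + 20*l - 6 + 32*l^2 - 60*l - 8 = 32*l^2 - 40*l - 12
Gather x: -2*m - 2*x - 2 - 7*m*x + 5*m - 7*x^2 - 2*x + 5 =3*m - 7*x^2 + x*(-7*m - 4) + 3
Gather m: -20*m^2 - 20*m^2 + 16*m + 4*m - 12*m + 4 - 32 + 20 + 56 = -40*m^2 + 8*m + 48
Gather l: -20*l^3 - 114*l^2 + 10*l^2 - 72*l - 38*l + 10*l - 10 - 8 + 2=-20*l^3 - 104*l^2 - 100*l - 16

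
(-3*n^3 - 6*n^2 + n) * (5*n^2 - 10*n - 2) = -15*n^5 + 71*n^3 + 2*n^2 - 2*n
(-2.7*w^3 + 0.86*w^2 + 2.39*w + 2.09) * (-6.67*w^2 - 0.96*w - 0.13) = 18.009*w^5 - 3.1442*w^4 - 16.4159*w^3 - 16.3465*w^2 - 2.3171*w - 0.2717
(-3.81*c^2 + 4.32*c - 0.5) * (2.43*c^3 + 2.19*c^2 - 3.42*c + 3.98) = -9.2583*c^5 + 2.1537*c^4 + 21.276*c^3 - 31.0332*c^2 + 18.9036*c - 1.99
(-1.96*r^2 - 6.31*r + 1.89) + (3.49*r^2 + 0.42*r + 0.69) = 1.53*r^2 - 5.89*r + 2.58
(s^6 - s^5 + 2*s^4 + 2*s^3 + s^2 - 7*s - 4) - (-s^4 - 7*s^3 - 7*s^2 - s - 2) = s^6 - s^5 + 3*s^4 + 9*s^3 + 8*s^2 - 6*s - 2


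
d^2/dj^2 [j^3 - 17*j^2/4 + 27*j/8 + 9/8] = 6*j - 17/2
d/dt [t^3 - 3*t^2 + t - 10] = 3*t^2 - 6*t + 1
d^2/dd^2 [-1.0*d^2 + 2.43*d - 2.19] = -2.00000000000000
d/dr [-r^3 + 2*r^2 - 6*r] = -3*r^2 + 4*r - 6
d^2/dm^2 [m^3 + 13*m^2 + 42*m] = 6*m + 26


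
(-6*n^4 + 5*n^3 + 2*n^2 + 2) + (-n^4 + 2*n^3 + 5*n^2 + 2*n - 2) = -7*n^4 + 7*n^3 + 7*n^2 + 2*n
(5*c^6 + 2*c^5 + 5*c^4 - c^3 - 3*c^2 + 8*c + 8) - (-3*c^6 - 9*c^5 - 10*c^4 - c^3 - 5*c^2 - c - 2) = 8*c^6 + 11*c^5 + 15*c^4 + 2*c^2 + 9*c + 10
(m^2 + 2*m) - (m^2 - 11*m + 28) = 13*m - 28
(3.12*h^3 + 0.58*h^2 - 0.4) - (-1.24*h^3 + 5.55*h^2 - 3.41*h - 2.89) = 4.36*h^3 - 4.97*h^2 + 3.41*h + 2.49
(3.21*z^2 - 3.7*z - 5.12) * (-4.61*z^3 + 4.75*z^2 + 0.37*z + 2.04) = -14.7981*z^5 + 32.3045*z^4 + 7.2159*z^3 - 19.1406*z^2 - 9.4424*z - 10.4448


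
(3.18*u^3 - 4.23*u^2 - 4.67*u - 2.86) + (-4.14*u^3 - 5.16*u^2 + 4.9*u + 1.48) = -0.96*u^3 - 9.39*u^2 + 0.23*u - 1.38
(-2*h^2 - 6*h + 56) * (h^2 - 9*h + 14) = -2*h^4 + 12*h^3 + 82*h^2 - 588*h + 784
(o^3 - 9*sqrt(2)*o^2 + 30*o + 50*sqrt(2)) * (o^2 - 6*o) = o^5 - 9*sqrt(2)*o^4 - 6*o^4 + 30*o^3 + 54*sqrt(2)*o^3 - 180*o^2 + 50*sqrt(2)*o^2 - 300*sqrt(2)*o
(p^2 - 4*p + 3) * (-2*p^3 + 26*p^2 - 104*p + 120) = -2*p^5 + 34*p^4 - 214*p^3 + 614*p^2 - 792*p + 360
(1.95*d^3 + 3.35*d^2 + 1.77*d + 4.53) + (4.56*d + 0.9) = 1.95*d^3 + 3.35*d^2 + 6.33*d + 5.43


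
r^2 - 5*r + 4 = (r - 4)*(r - 1)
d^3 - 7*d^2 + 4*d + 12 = (d - 6)*(d - 2)*(d + 1)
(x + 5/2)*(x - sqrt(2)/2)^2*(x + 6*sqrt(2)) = x^4 + 5*x^3/2 + 5*sqrt(2)*x^3 - 23*x^2/2 + 25*sqrt(2)*x^2/2 - 115*x/4 + 3*sqrt(2)*x + 15*sqrt(2)/2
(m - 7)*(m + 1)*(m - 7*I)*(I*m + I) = I*m^4 + 7*m^3 - 5*I*m^3 - 35*m^2 - 13*I*m^2 - 91*m - 7*I*m - 49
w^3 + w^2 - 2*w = w*(w - 1)*(w + 2)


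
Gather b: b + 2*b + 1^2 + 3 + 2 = 3*b + 6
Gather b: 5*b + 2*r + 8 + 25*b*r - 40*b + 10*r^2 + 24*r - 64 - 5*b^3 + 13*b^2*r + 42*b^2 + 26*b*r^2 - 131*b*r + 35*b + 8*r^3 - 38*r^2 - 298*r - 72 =-5*b^3 + b^2*(13*r + 42) + b*(26*r^2 - 106*r) + 8*r^3 - 28*r^2 - 272*r - 128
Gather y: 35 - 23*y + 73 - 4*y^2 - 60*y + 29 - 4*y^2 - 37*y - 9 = -8*y^2 - 120*y + 128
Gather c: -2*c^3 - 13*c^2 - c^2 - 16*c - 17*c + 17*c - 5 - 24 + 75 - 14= -2*c^3 - 14*c^2 - 16*c + 32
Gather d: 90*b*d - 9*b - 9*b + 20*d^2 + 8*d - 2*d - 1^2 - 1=-18*b + 20*d^2 + d*(90*b + 6) - 2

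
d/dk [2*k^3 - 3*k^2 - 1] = 6*k*(k - 1)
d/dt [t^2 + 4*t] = 2*t + 4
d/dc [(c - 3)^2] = 2*c - 6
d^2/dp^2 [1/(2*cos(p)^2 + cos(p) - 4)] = (-16*sin(p)^4 + 41*sin(p)^2 + 7*cos(p)/2 - 3*cos(3*p)/2 - 7)/(-2*sin(p)^2 + cos(p) - 2)^3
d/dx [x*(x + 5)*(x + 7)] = 3*x^2 + 24*x + 35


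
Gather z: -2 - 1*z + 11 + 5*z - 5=4*z + 4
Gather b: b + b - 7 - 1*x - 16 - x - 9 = 2*b - 2*x - 32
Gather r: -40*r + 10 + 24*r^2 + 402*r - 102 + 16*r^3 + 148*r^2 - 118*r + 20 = 16*r^3 + 172*r^2 + 244*r - 72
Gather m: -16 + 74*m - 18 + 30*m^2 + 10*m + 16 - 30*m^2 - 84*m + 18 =0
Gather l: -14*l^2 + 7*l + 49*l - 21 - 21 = -14*l^2 + 56*l - 42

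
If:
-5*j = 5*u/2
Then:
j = -u/2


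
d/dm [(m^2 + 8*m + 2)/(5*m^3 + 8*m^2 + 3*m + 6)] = (-5*m^4 - 80*m^3 - 91*m^2 - 20*m + 42)/(25*m^6 + 80*m^5 + 94*m^4 + 108*m^3 + 105*m^2 + 36*m + 36)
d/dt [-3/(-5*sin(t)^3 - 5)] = -9*sin(t)^2*cos(t)/(5*(sin(t)^3 + 1)^2)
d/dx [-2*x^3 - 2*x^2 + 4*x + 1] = -6*x^2 - 4*x + 4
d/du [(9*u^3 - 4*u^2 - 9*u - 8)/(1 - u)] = (-18*u^3 + 31*u^2 - 8*u - 17)/(u^2 - 2*u + 1)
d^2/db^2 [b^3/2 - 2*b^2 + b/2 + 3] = 3*b - 4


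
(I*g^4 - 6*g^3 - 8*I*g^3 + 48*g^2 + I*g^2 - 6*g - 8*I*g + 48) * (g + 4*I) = I*g^5 - 10*g^4 - 8*I*g^4 + 80*g^3 - 23*I*g^3 - 10*g^2 + 184*I*g^2 + 80*g - 24*I*g + 192*I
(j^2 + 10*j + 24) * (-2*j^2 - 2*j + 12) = -2*j^4 - 22*j^3 - 56*j^2 + 72*j + 288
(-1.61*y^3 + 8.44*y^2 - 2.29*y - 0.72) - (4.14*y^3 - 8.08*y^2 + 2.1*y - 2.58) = -5.75*y^3 + 16.52*y^2 - 4.39*y + 1.86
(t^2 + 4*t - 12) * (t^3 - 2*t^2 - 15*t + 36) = t^5 + 2*t^4 - 35*t^3 + 324*t - 432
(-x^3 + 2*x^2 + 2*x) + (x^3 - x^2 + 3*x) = x^2 + 5*x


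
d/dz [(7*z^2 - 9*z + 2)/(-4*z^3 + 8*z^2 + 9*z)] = (28*z^4 - 72*z^3 + 159*z^2 - 32*z - 18)/(z^2*(16*z^4 - 64*z^3 - 8*z^2 + 144*z + 81))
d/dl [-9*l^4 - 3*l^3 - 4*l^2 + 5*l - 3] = -36*l^3 - 9*l^2 - 8*l + 5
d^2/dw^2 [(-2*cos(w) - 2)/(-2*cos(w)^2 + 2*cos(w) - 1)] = 2*(36*sin(w)^4*cos(w) + 20*sin(w)^4 - 14*sin(w)^2 + 13*cos(w) - 2*cos(5*w) - 14)/(2*sin(w)^2 + 2*cos(w) - 3)^3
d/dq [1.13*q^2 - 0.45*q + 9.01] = 2.26*q - 0.45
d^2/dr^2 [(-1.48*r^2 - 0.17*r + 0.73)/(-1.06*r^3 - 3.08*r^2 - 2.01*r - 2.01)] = (3.325856*r^6 + 1.14607199999998*r^5 - 25.4323680000001*r^4 - 98.102692*r^3 - 110.203188*r^2 - 24.098292*r + 13.725084)/(1.191016*r^9 + 10.382064*r^8 + 36.94206*r^7 + 75.366908*r^6 + 109.423998*r^5 + 120.228552*r^4 + 95.629167*r^3 + 61.692327*r^2 + 24.361803*r + 8.120601)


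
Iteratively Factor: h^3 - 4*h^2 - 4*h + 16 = (h - 4)*(h^2 - 4) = (h - 4)*(h - 2)*(h + 2)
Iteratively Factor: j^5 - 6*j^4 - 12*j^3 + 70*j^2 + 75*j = (j - 5)*(j^4 - j^3 - 17*j^2 - 15*j) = (j - 5)*(j + 1)*(j^3 - 2*j^2 - 15*j) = j*(j - 5)*(j + 1)*(j^2 - 2*j - 15) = j*(j - 5)*(j + 1)*(j + 3)*(j - 5)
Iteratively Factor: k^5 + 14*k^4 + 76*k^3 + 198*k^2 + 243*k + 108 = (k + 3)*(k^4 + 11*k^3 + 43*k^2 + 69*k + 36) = (k + 3)^2*(k^3 + 8*k^2 + 19*k + 12) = (k + 3)^2*(k + 4)*(k^2 + 4*k + 3) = (k + 1)*(k + 3)^2*(k + 4)*(k + 3)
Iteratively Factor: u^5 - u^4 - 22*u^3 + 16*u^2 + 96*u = (u - 3)*(u^4 + 2*u^3 - 16*u^2 - 32*u) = (u - 3)*(u + 4)*(u^3 - 2*u^2 - 8*u) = u*(u - 3)*(u + 4)*(u^2 - 2*u - 8) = u*(u - 4)*(u - 3)*(u + 4)*(u + 2)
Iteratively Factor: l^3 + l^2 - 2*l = (l + 2)*(l^2 - l) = (l - 1)*(l + 2)*(l)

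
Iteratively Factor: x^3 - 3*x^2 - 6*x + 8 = (x + 2)*(x^2 - 5*x + 4) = (x - 4)*(x + 2)*(x - 1)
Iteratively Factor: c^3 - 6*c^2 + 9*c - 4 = (c - 4)*(c^2 - 2*c + 1) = (c - 4)*(c - 1)*(c - 1)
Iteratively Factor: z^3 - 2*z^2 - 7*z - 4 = (z - 4)*(z^2 + 2*z + 1) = (z - 4)*(z + 1)*(z + 1)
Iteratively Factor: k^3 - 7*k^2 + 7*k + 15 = (k + 1)*(k^2 - 8*k + 15) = (k - 5)*(k + 1)*(k - 3)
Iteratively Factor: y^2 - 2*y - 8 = (y - 4)*(y + 2)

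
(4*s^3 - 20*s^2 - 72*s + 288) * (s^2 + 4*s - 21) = 4*s^5 - 4*s^4 - 236*s^3 + 420*s^2 + 2664*s - 6048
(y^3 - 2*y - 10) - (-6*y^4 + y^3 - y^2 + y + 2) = 6*y^4 + y^2 - 3*y - 12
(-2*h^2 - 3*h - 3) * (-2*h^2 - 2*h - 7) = 4*h^4 + 10*h^3 + 26*h^2 + 27*h + 21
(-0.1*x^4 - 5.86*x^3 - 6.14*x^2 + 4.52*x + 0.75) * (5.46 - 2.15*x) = 0.215*x^5 + 12.053*x^4 - 18.7946*x^3 - 43.2424*x^2 + 23.0667*x + 4.095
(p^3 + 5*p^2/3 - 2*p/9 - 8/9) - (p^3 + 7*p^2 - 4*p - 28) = -16*p^2/3 + 34*p/9 + 244/9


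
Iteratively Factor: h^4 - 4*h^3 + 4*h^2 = (h)*(h^3 - 4*h^2 + 4*h) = h*(h - 2)*(h^2 - 2*h) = h*(h - 2)^2*(h)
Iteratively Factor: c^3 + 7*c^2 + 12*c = (c + 3)*(c^2 + 4*c) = (c + 3)*(c + 4)*(c)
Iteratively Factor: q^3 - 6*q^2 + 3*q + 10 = (q - 2)*(q^2 - 4*q - 5) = (q - 5)*(q - 2)*(q + 1)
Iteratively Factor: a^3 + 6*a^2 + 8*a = (a)*(a^2 + 6*a + 8) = a*(a + 2)*(a + 4)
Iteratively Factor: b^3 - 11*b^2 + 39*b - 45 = (b - 3)*(b^2 - 8*b + 15) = (b - 5)*(b - 3)*(b - 3)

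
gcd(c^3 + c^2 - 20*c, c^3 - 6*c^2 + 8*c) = c^2 - 4*c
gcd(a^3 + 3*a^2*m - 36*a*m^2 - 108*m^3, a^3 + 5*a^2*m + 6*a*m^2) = a + 3*m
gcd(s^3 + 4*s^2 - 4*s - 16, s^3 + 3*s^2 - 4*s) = s + 4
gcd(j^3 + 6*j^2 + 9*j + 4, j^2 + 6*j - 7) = 1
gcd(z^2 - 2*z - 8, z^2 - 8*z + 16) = z - 4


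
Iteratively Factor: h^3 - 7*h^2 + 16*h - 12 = (h - 3)*(h^2 - 4*h + 4) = (h - 3)*(h - 2)*(h - 2)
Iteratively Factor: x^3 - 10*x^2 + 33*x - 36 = (x - 3)*(x^2 - 7*x + 12) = (x - 3)^2*(x - 4)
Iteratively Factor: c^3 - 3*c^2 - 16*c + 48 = (c + 4)*(c^2 - 7*c + 12) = (c - 4)*(c + 4)*(c - 3)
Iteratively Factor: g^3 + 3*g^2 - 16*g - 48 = (g + 3)*(g^2 - 16) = (g + 3)*(g + 4)*(g - 4)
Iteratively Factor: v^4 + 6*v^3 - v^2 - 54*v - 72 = (v + 4)*(v^3 + 2*v^2 - 9*v - 18) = (v + 2)*(v + 4)*(v^2 - 9) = (v - 3)*(v + 2)*(v + 4)*(v + 3)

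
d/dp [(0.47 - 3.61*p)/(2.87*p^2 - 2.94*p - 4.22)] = (10.3607*p^2 - 2.6978*p + 16.616)/(8.2369*p^4 - 16.8756*p^3 - 15.5792*p^2 + 24.8136*p + 17.8084)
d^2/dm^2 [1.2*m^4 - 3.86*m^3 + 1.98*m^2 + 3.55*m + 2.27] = 14.4*m^2 - 23.16*m + 3.96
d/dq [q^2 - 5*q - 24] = 2*q - 5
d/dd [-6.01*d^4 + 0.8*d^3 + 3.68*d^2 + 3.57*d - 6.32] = -24.04*d^3 + 2.4*d^2 + 7.36*d + 3.57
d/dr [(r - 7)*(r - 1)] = 2*r - 8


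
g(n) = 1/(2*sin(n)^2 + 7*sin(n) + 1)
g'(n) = (-4*sin(n)*cos(n) - 7*cos(n))/(2*sin(n)^2 + 7*sin(n) + 1)^2 = -(4*sin(n) + 7)*cos(n)/(7*sin(n) - cos(2*n) + 2)^2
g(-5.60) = 0.16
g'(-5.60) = -0.19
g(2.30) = 0.14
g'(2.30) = 0.12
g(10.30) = -0.31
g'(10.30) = 0.25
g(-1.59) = -0.25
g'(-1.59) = 0.00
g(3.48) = -0.91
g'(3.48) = 4.39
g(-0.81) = -0.33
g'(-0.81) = -0.31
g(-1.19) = -0.26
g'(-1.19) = -0.09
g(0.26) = 0.34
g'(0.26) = -0.90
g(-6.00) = 0.32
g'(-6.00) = -0.80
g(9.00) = 0.24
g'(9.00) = 0.44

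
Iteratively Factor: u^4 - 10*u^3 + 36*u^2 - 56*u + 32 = (u - 4)*(u^3 - 6*u^2 + 12*u - 8) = (u - 4)*(u - 2)*(u^2 - 4*u + 4) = (u - 4)*(u - 2)^2*(u - 2)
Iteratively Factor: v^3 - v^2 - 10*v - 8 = (v + 2)*(v^2 - 3*v - 4) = (v + 1)*(v + 2)*(v - 4)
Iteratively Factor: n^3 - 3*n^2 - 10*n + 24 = (n - 4)*(n^2 + n - 6) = (n - 4)*(n + 3)*(n - 2)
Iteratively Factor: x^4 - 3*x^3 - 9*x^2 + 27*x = (x + 3)*(x^3 - 6*x^2 + 9*x) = (x - 3)*(x + 3)*(x^2 - 3*x) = (x - 3)^2*(x + 3)*(x)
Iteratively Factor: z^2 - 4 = (z - 2)*(z + 2)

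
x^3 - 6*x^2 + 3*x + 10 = (x - 5)*(x - 2)*(x + 1)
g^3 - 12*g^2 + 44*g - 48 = (g - 6)*(g - 4)*(g - 2)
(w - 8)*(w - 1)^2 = w^3 - 10*w^2 + 17*w - 8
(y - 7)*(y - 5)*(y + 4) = y^3 - 8*y^2 - 13*y + 140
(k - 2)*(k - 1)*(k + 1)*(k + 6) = k^4 + 4*k^3 - 13*k^2 - 4*k + 12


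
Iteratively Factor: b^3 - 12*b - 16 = (b + 2)*(b^2 - 2*b - 8) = (b + 2)^2*(b - 4)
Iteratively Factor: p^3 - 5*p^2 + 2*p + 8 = (p + 1)*(p^2 - 6*p + 8) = (p - 2)*(p + 1)*(p - 4)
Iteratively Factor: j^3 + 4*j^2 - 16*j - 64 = (j - 4)*(j^2 + 8*j + 16) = (j - 4)*(j + 4)*(j + 4)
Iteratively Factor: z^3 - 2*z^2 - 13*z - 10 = (z + 2)*(z^2 - 4*z - 5) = (z + 1)*(z + 2)*(z - 5)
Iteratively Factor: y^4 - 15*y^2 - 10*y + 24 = (y + 2)*(y^3 - 2*y^2 - 11*y + 12) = (y - 4)*(y + 2)*(y^2 + 2*y - 3) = (y - 4)*(y + 2)*(y + 3)*(y - 1)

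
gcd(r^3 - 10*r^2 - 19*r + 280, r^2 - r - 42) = r - 7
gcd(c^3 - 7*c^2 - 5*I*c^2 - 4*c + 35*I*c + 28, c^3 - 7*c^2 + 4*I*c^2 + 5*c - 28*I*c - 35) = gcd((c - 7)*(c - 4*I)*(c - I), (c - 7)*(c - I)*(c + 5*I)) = c^2 + c*(-7 - I) + 7*I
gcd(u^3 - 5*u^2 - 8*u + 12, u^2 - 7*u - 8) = 1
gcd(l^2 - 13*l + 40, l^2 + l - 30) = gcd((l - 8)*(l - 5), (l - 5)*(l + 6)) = l - 5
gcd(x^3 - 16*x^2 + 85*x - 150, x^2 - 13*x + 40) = x - 5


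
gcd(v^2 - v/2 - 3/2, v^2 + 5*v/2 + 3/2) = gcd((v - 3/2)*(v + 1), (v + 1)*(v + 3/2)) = v + 1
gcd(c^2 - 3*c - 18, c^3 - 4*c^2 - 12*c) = c - 6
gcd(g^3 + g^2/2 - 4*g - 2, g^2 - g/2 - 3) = g - 2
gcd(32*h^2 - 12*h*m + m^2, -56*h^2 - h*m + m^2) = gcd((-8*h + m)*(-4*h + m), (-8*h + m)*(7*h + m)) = 8*h - m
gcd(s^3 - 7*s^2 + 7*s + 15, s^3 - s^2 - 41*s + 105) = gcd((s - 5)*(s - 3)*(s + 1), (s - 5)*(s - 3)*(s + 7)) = s^2 - 8*s + 15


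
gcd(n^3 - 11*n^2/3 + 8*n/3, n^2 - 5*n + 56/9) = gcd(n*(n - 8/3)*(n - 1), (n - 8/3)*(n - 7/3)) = n - 8/3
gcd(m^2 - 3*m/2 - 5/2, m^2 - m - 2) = m + 1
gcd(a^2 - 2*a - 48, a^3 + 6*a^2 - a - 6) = a + 6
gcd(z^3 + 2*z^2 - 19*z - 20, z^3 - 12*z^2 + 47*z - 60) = z - 4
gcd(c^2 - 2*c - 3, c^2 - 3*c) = c - 3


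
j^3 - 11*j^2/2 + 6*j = j*(j - 4)*(j - 3/2)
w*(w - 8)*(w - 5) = w^3 - 13*w^2 + 40*w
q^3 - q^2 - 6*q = q*(q - 3)*(q + 2)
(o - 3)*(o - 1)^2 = o^3 - 5*o^2 + 7*o - 3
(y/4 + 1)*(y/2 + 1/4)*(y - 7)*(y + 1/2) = y^4/8 - y^3/4 - 123*y^2/32 - 115*y/32 - 7/8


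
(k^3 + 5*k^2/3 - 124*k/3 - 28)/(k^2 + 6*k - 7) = (k^2 - 16*k/3 - 4)/(k - 1)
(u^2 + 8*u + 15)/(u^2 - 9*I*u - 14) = (u^2 + 8*u + 15)/(u^2 - 9*I*u - 14)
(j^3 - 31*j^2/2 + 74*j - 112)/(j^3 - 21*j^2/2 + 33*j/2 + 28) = (j - 4)/(j + 1)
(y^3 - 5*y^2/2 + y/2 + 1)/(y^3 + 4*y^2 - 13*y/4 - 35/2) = 2*(2*y^2 - y - 1)/(4*y^2 + 24*y + 35)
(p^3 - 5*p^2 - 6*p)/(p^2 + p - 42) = p*(p + 1)/(p + 7)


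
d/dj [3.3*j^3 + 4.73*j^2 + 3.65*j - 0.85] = 9.9*j^2 + 9.46*j + 3.65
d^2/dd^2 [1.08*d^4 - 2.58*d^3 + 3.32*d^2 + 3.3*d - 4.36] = 12.96*d^2 - 15.48*d + 6.64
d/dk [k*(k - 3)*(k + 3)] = 3*k^2 - 9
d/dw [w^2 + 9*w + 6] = 2*w + 9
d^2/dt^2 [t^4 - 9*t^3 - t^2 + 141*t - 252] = 12*t^2 - 54*t - 2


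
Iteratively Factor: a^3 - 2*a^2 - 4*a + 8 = (a - 2)*(a^2 - 4) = (a - 2)*(a + 2)*(a - 2)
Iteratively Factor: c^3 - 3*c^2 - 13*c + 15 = (c + 3)*(c^2 - 6*c + 5) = (c - 5)*(c + 3)*(c - 1)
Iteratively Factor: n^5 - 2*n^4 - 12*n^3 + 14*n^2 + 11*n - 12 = (n + 3)*(n^4 - 5*n^3 + 3*n^2 + 5*n - 4) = (n - 1)*(n + 3)*(n^3 - 4*n^2 - n + 4) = (n - 1)*(n + 1)*(n + 3)*(n^2 - 5*n + 4) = (n - 1)^2*(n + 1)*(n + 3)*(n - 4)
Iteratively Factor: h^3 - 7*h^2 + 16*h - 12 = (h - 3)*(h^2 - 4*h + 4) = (h - 3)*(h - 2)*(h - 2)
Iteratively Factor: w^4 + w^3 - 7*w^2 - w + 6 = (w - 2)*(w^3 + 3*w^2 - w - 3) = (w - 2)*(w + 1)*(w^2 + 2*w - 3) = (w - 2)*(w - 1)*(w + 1)*(w + 3)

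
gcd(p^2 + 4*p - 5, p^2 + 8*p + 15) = p + 5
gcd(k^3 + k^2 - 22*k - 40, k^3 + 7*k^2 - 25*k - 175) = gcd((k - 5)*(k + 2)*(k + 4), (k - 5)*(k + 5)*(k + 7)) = k - 5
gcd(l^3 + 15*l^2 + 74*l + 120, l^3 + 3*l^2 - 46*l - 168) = l^2 + 10*l + 24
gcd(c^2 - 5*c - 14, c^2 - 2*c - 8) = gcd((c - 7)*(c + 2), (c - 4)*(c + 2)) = c + 2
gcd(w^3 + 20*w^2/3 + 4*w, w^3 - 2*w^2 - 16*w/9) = w^2 + 2*w/3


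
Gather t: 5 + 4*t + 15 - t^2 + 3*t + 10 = -t^2 + 7*t + 30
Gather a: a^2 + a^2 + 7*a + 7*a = 2*a^2 + 14*a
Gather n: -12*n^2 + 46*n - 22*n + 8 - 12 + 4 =-12*n^2 + 24*n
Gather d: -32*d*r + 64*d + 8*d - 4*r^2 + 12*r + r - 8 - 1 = d*(72 - 32*r) - 4*r^2 + 13*r - 9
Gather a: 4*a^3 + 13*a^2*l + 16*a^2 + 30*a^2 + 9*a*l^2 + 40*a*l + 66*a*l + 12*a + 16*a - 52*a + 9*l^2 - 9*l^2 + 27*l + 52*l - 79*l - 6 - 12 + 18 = 4*a^3 + a^2*(13*l + 46) + a*(9*l^2 + 106*l - 24)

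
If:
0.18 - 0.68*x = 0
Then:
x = 0.26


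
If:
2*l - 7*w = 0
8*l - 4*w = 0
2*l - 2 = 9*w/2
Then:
No Solution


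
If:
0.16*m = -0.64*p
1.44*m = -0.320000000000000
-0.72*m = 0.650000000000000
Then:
No Solution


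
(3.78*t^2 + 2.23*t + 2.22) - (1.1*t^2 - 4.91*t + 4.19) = 2.68*t^2 + 7.14*t - 1.97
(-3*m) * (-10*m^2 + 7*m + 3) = 30*m^3 - 21*m^2 - 9*m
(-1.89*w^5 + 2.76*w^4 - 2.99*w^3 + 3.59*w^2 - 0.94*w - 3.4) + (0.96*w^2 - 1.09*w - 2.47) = -1.89*w^5 + 2.76*w^4 - 2.99*w^3 + 4.55*w^2 - 2.03*w - 5.87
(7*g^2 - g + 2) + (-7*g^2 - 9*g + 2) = 4 - 10*g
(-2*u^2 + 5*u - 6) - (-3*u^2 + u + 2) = u^2 + 4*u - 8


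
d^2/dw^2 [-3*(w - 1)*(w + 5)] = -6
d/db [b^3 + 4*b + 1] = 3*b^2 + 4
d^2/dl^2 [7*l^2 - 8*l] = 14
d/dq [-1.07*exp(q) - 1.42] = -1.07*exp(q)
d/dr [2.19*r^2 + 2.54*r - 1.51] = 4.38*r + 2.54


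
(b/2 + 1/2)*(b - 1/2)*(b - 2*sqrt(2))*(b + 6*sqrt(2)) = b^4/2 + b^3/4 + 2*sqrt(2)*b^3 - 49*b^2/4 + sqrt(2)*b^2 - 6*b - sqrt(2)*b + 6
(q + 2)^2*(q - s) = q^3 - q^2*s + 4*q^2 - 4*q*s + 4*q - 4*s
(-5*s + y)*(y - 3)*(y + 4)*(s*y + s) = -5*s^2*y^3 - 10*s^2*y^2 + 55*s^2*y + 60*s^2 + s*y^4 + 2*s*y^3 - 11*s*y^2 - 12*s*y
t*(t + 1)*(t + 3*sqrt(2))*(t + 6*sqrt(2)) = t^4 + t^3 + 9*sqrt(2)*t^3 + 9*sqrt(2)*t^2 + 36*t^2 + 36*t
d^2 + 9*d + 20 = (d + 4)*(d + 5)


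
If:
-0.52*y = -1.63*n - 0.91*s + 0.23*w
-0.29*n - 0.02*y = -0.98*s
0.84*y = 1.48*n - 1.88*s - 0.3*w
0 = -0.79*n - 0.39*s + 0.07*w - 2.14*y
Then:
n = 0.00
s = 0.00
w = 0.00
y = 0.00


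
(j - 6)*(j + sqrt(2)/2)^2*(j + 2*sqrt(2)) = j^4 - 6*j^3 + 3*sqrt(2)*j^3 - 18*sqrt(2)*j^2 + 9*j^2/2 - 27*j + sqrt(2)*j - 6*sqrt(2)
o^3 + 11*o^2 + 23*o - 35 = (o - 1)*(o + 5)*(o + 7)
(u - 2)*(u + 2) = u^2 - 4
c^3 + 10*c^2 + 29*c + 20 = (c + 1)*(c + 4)*(c + 5)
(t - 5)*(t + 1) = t^2 - 4*t - 5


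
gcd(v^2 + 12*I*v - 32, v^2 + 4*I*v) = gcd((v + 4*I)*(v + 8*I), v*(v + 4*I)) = v + 4*I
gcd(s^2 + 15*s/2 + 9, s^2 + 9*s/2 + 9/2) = s + 3/2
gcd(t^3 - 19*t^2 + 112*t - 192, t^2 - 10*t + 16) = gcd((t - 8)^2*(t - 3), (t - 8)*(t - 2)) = t - 8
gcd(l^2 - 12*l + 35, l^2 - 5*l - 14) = l - 7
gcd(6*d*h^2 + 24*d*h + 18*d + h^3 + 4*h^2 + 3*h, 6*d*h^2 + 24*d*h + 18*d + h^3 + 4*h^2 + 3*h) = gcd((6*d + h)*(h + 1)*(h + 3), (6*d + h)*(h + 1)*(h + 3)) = 6*d*h^2 + 24*d*h + 18*d + h^3 + 4*h^2 + 3*h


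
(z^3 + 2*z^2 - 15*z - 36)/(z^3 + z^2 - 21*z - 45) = (z - 4)/(z - 5)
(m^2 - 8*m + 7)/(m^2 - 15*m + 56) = (m - 1)/(m - 8)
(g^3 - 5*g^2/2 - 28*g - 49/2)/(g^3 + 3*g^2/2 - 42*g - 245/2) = (g + 1)/(g + 5)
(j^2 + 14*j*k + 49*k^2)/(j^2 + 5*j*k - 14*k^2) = (j + 7*k)/(j - 2*k)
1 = 1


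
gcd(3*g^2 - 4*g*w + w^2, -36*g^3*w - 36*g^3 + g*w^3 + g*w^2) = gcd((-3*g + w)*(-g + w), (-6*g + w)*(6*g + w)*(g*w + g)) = 1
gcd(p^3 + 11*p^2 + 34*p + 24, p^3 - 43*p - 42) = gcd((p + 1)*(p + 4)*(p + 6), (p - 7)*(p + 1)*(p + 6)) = p^2 + 7*p + 6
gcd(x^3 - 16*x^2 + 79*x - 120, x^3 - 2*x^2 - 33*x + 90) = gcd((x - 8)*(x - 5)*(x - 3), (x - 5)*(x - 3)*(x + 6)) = x^2 - 8*x + 15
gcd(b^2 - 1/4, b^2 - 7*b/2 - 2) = b + 1/2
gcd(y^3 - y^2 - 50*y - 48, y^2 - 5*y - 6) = y + 1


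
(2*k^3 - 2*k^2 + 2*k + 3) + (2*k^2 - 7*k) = 2*k^3 - 5*k + 3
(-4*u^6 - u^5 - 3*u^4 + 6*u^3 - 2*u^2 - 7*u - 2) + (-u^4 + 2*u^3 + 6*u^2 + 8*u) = -4*u^6 - u^5 - 4*u^4 + 8*u^3 + 4*u^2 + u - 2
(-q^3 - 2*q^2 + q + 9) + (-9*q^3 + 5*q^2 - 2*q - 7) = -10*q^3 + 3*q^2 - q + 2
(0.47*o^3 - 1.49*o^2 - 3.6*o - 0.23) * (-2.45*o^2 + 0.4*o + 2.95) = -1.1515*o^5 + 3.8385*o^4 + 9.6105*o^3 - 5.272*o^2 - 10.712*o - 0.6785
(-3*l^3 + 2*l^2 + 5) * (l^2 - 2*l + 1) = -3*l^5 + 8*l^4 - 7*l^3 + 7*l^2 - 10*l + 5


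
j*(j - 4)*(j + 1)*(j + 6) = j^4 + 3*j^3 - 22*j^2 - 24*j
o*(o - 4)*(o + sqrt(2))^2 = o^4 - 4*o^3 + 2*sqrt(2)*o^3 - 8*sqrt(2)*o^2 + 2*o^2 - 8*o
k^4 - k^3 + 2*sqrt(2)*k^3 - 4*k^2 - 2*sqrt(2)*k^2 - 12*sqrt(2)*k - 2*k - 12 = (k - 3)*(k + 2)*(k + sqrt(2))^2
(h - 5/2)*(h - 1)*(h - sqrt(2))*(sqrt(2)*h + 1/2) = sqrt(2)*h^4 - 7*sqrt(2)*h^3/2 - 3*h^3/2 + 2*sqrt(2)*h^2 + 21*h^2/4 - 15*h/4 + 7*sqrt(2)*h/4 - 5*sqrt(2)/4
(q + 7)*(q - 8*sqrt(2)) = q^2 - 8*sqrt(2)*q + 7*q - 56*sqrt(2)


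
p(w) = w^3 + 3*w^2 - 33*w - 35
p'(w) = 3*w^2 + 6*w - 33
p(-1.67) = 23.82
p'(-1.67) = -34.65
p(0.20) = -41.47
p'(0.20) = -31.68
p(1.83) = -79.21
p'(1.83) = -11.97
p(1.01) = -64.24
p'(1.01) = -23.88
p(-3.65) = 76.79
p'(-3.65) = -14.93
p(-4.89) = 81.18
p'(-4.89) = 9.40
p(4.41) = -36.42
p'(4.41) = 51.80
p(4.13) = -49.67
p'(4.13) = 42.95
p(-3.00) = 64.00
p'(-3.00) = -24.00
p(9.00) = 640.00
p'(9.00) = 264.00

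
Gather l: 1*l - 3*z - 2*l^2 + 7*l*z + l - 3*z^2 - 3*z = -2*l^2 + l*(7*z + 2) - 3*z^2 - 6*z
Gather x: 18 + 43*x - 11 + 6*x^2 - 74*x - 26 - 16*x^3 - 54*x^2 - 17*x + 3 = -16*x^3 - 48*x^2 - 48*x - 16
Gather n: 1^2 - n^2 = 1 - n^2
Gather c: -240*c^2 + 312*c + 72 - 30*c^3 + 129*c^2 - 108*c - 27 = -30*c^3 - 111*c^2 + 204*c + 45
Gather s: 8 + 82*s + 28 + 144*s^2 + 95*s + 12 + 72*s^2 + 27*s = 216*s^2 + 204*s + 48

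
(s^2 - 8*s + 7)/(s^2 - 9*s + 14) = (s - 1)/(s - 2)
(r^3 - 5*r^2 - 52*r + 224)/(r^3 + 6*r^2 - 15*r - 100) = (r^2 - r - 56)/(r^2 + 10*r + 25)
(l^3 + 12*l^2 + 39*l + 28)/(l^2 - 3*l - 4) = (l^2 + 11*l + 28)/(l - 4)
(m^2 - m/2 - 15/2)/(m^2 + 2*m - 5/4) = 2*(m - 3)/(2*m - 1)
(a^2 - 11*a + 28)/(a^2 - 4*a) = (a - 7)/a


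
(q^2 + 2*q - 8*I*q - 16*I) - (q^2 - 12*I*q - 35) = 2*q + 4*I*q + 35 - 16*I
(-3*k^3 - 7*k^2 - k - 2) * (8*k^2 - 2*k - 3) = -24*k^5 - 50*k^4 + 15*k^3 + 7*k^2 + 7*k + 6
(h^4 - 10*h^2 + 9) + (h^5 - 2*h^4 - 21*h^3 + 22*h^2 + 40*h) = h^5 - h^4 - 21*h^3 + 12*h^2 + 40*h + 9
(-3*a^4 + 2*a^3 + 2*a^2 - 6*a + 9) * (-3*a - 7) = 9*a^5 + 15*a^4 - 20*a^3 + 4*a^2 + 15*a - 63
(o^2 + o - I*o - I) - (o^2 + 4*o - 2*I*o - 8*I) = -3*o + I*o + 7*I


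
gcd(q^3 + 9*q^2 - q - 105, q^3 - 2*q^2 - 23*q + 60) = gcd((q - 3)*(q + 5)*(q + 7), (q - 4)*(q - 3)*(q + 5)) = q^2 + 2*q - 15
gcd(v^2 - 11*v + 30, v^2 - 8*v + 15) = v - 5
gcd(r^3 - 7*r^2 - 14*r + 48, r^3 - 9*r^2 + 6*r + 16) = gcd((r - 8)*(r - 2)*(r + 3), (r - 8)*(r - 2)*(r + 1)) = r^2 - 10*r + 16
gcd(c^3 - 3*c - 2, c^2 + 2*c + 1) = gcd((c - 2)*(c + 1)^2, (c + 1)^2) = c^2 + 2*c + 1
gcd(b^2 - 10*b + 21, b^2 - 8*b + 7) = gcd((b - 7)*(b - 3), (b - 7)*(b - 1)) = b - 7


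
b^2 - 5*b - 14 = (b - 7)*(b + 2)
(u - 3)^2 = u^2 - 6*u + 9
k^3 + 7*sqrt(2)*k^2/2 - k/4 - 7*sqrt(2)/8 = (k - 1/2)*(k + 1/2)*(k + 7*sqrt(2)/2)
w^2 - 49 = (w - 7)*(w + 7)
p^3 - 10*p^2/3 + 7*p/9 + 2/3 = (p - 3)*(p - 2/3)*(p + 1/3)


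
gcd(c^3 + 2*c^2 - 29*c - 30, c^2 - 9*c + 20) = c - 5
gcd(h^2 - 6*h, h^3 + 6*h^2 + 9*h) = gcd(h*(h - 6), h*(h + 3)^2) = h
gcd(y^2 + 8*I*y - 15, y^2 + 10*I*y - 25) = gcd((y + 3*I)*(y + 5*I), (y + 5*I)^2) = y + 5*I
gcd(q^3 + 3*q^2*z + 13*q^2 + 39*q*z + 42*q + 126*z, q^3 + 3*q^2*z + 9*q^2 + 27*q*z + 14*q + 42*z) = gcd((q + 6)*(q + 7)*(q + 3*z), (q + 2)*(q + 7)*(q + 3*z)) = q^2 + 3*q*z + 7*q + 21*z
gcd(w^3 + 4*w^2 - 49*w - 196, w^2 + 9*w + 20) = w + 4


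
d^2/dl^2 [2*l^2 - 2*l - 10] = 4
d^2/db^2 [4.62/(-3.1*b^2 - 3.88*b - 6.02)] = (88.7964*b^2 + 111.13872*b - 4.62*(6.2*b + 3.88)*(12.4*b + 7.76) + 172.43688)/(3.1*b^2 + 3.88*b + 6.02)^3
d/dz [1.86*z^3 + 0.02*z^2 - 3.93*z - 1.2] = 5.58*z^2 + 0.04*z - 3.93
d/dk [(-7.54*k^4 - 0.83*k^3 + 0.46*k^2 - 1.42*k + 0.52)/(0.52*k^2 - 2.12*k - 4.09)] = (-7.8416*k^5 + 47.5228*k^4 + 126.8736*k^3 + 9.9473*k^2 - 4.3036*k + 6.9102)/(0.2704*k^4 - 2.2048*k^3 + 0.240800000000001*k^2 + 17.3416*k + 16.7281)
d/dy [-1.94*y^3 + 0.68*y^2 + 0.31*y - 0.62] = -5.82*y^2 + 1.36*y + 0.31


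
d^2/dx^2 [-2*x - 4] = 0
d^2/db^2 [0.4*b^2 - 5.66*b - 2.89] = 0.800000000000000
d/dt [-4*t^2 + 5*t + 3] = 5 - 8*t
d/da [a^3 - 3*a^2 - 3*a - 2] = 3*a^2 - 6*a - 3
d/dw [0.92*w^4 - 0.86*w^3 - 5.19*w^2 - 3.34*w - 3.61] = 3.68*w^3 - 2.58*w^2 - 10.38*w - 3.34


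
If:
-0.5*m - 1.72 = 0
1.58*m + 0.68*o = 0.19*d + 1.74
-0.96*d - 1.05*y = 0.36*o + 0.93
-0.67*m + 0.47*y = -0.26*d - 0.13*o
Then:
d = 8.74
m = -3.44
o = 12.99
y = -13.33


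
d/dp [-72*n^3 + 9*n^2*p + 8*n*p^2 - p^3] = 9*n^2 + 16*n*p - 3*p^2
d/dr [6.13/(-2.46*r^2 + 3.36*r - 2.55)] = (30.1596*r - 20.5968)/(2.46*r^2 - 3.36*r + 2.55)^2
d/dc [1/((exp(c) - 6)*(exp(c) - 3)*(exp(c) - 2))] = (-(exp(c) - 6)*(exp(c) - 3) - (exp(c) - 6)*(exp(c) - 2) - (exp(c) - 3)*(exp(c) - 2))*exp(c)/((exp(c) - 6)^2*(exp(c) - 3)^2*(exp(c) - 2)^2)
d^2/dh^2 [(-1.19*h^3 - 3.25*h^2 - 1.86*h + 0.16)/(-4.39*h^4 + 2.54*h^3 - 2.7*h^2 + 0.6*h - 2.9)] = (45.867598*h^9 + 375.80595*h^8 + 128.086152*h^7 - 368.417196*h^6 - 13.9505039999998*h^5 - 1011.213072*h^4 - 104.99704*h^3 + 15.2826*h^2 - 32.85156*h + 63.5282)/(84.604519*h^12 - 146.853402*h^11 + 241.071582*h^10 - 231.716564*h^9 + 356.07669*h^8 - 303.85392*h^7 + 311.48412*h^6 - 181.026*h^5 + 203.6163*h^4 - 92.4882*h^3 + 71.253*h^2 - 15.138*h + 24.389)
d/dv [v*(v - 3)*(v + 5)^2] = 4*v^3 + 21*v^2 - 10*v - 75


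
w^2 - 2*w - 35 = (w - 7)*(w + 5)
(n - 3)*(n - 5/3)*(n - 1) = n^3 - 17*n^2/3 + 29*n/3 - 5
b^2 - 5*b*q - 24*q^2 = (b - 8*q)*(b + 3*q)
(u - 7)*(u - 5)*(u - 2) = u^3 - 14*u^2 + 59*u - 70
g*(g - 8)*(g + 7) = g^3 - g^2 - 56*g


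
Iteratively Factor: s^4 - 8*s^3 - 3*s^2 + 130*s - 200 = (s - 2)*(s^3 - 6*s^2 - 15*s + 100) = (s - 2)*(s + 4)*(s^2 - 10*s + 25) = (s - 5)*(s - 2)*(s + 4)*(s - 5)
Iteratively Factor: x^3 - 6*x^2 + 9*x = (x)*(x^2 - 6*x + 9) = x*(x - 3)*(x - 3)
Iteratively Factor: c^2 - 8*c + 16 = (c - 4)*(c - 4)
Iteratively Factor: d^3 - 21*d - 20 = (d - 5)*(d^2 + 5*d + 4) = (d - 5)*(d + 4)*(d + 1)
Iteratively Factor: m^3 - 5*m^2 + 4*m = (m - 4)*(m^2 - m) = (m - 4)*(m - 1)*(m)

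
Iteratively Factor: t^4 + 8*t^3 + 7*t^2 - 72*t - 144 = (t - 3)*(t^3 + 11*t^2 + 40*t + 48) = (t - 3)*(t + 3)*(t^2 + 8*t + 16) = (t - 3)*(t + 3)*(t + 4)*(t + 4)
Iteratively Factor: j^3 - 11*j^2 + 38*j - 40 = (j - 5)*(j^2 - 6*j + 8) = (j - 5)*(j - 4)*(j - 2)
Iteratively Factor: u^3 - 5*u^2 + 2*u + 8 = (u + 1)*(u^2 - 6*u + 8) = (u - 4)*(u + 1)*(u - 2)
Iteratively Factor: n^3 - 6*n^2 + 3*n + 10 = (n + 1)*(n^2 - 7*n + 10) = (n - 2)*(n + 1)*(n - 5)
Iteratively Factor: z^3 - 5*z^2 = (z)*(z^2 - 5*z) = z^2*(z - 5)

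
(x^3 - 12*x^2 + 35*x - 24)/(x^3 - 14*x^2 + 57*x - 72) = (x - 1)/(x - 3)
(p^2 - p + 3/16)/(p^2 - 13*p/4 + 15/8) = (4*p - 1)/(2*(2*p - 5))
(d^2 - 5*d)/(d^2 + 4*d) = (d - 5)/(d + 4)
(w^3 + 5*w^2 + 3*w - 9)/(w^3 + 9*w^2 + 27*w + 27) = (w - 1)/(w + 3)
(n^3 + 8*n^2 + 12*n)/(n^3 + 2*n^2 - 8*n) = (n^2 + 8*n + 12)/(n^2 + 2*n - 8)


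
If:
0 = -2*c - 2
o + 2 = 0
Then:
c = -1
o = -2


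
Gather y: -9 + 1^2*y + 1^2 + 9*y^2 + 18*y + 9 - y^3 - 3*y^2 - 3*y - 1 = -y^3 + 6*y^2 + 16*y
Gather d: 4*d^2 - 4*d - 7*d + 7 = 4*d^2 - 11*d + 7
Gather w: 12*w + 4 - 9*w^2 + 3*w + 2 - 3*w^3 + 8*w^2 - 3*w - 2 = -3*w^3 - w^2 + 12*w + 4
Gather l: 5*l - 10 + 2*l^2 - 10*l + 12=2*l^2 - 5*l + 2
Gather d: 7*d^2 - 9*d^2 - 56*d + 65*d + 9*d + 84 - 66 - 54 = -2*d^2 + 18*d - 36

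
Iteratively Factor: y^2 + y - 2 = (y - 1)*(y + 2)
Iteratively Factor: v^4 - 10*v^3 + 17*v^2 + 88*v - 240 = (v - 4)*(v^3 - 6*v^2 - 7*v + 60) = (v - 5)*(v - 4)*(v^2 - v - 12) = (v - 5)*(v - 4)*(v + 3)*(v - 4)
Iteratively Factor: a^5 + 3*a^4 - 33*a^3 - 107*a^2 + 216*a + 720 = (a + 4)*(a^4 - a^3 - 29*a^2 + 9*a + 180) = (a - 3)*(a + 4)*(a^3 + 2*a^2 - 23*a - 60) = (a - 5)*(a - 3)*(a + 4)*(a^2 + 7*a + 12) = (a - 5)*(a - 3)*(a + 4)^2*(a + 3)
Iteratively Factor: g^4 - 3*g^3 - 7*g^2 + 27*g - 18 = (g - 2)*(g^3 - g^2 - 9*g + 9) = (g - 3)*(g - 2)*(g^2 + 2*g - 3) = (g - 3)*(g - 2)*(g + 3)*(g - 1)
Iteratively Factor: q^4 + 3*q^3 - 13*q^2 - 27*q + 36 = (q - 3)*(q^3 + 6*q^2 + 5*q - 12) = (q - 3)*(q + 3)*(q^2 + 3*q - 4) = (q - 3)*(q + 3)*(q + 4)*(q - 1)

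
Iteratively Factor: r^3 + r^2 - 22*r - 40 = (r + 4)*(r^2 - 3*r - 10) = (r - 5)*(r + 4)*(r + 2)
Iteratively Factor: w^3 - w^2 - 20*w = (w - 5)*(w^2 + 4*w) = w*(w - 5)*(w + 4)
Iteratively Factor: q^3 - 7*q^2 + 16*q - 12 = (q - 2)*(q^2 - 5*q + 6) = (q - 2)^2*(q - 3)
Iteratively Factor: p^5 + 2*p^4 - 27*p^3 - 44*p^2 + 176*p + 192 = (p - 4)*(p^4 + 6*p^3 - 3*p^2 - 56*p - 48) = (p - 4)*(p + 4)*(p^3 + 2*p^2 - 11*p - 12) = (p - 4)*(p + 4)^2*(p^2 - 2*p - 3) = (p - 4)*(p + 1)*(p + 4)^2*(p - 3)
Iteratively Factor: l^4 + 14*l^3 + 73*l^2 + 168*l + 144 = (l + 4)*(l^3 + 10*l^2 + 33*l + 36) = (l + 4)^2*(l^2 + 6*l + 9) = (l + 3)*(l + 4)^2*(l + 3)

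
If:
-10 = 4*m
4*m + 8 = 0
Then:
No Solution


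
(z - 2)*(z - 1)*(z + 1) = z^3 - 2*z^2 - z + 2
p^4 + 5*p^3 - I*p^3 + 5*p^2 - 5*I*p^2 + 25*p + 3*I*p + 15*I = (p + 5)*(p - 3*I)*(p + I)^2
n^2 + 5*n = n*(n + 5)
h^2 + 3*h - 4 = (h - 1)*(h + 4)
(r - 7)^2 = r^2 - 14*r + 49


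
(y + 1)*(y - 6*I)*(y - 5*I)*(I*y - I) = I*y^4 + 11*y^3 - 31*I*y^2 - 11*y + 30*I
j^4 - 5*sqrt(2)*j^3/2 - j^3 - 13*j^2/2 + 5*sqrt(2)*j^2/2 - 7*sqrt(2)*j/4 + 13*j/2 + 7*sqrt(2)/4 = (j - 1)*(j - 7*sqrt(2)/2)*(j + sqrt(2)/2)^2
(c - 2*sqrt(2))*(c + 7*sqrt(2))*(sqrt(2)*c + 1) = sqrt(2)*c^3 + 11*c^2 - 23*sqrt(2)*c - 28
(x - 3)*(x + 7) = x^2 + 4*x - 21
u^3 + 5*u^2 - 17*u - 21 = (u - 3)*(u + 1)*(u + 7)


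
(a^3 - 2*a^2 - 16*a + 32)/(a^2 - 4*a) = a + 2 - 8/a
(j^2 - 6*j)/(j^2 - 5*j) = (j - 6)/(j - 5)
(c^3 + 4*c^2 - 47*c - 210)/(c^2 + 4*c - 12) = (c^2 - 2*c - 35)/(c - 2)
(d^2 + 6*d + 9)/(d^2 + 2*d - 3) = (d + 3)/(d - 1)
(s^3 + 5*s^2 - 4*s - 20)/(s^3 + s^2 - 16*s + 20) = (s + 2)/(s - 2)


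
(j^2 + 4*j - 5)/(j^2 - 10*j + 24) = (j^2 + 4*j - 5)/(j^2 - 10*j + 24)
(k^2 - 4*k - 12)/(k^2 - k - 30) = (k + 2)/(k + 5)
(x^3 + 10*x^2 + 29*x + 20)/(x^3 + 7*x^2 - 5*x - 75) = (x^2 + 5*x + 4)/(x^2 + 2*x - 15)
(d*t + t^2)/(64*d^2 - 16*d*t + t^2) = t*(d + t)/(64*d^2 - 16*d*t + t^2)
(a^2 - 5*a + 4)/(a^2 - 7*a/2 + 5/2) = 2*(a - 4)/(2*a - 5)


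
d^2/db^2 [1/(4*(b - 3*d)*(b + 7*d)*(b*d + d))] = ((b + 1)^2*(b - 3*d)^2 + (b + 1)^2*(b - 3*d)*(b + 7*d) + (b + 1)^2*(b + 7*d)^2 + (b + 1)*(b - 3*d)^2*(b + 7*d) + (b + 1)*(b - 3*d)*(b + 7*d)^2 + (b - 3*d)^2*(b + 7*d)^2)/(2*d*(b + 1)^3*(b - 3*d)^3*(b + 7*d)^3)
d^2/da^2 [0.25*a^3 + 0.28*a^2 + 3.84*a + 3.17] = 1.5*a + 0.56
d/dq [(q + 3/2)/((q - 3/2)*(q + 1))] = (-4*q^2 - 12*q - 3)/(4*q^4 - 4*q^3 - 11*q^2 + 6*q + 9)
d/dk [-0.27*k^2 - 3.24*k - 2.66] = -0.54*k - 3.24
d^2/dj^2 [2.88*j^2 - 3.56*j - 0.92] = 5.76000000000000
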